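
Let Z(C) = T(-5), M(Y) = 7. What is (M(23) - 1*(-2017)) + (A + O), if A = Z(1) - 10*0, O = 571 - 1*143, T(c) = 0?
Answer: 2452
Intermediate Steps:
Z(C) = 0
O = 428 (O = 571 - 143 = 428)
A = 0 (A = 0 - 10*0 = 0 + 0 = 0)
(M(23) - 1*(-2017)) + (A + O) = (7 - 1*(-2017)) + (0 + 428) = (7 + 2017) + 428 = 2024 + 428 = 2452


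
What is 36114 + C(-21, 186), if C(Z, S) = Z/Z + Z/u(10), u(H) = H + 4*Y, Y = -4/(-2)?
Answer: 216683/6 ≈ 36114.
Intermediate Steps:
Y = 2 (Y = -4*(-½) = 2)
u(H) = 8 + H (u(H) = H + 4*2 = H + 8 = 8 + H)
C(Z, S) = 1 + Z/18 (C(Z, S) = Z/Z + Z/(8 + 10) = 1 + Z/18)
36114 + C(-21, 186) = 36114 + (1 + (1/18)*(-21)) = 36114 + (1 - 7/6) = 36114 - ⅙ = 216683/6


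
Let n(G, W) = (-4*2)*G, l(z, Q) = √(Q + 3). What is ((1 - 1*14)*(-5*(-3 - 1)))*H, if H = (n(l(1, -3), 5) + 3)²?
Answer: -2340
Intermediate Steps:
l(z, Q) = √(3 + Q)
n(G, W) = -8*G
H = 9 (H = (-8*√(3 - 3) + 3)² = (-8*√0 + 3)² = (-8*0 + 3)² = (0 + 3)² = 3² = 9)
((1 - 1*14)*(-5*(-3 - 1)))*H = ((1 - 1*14)*(-5*(-3 - 1)))*9 = ((1 - 14)*(-5*(-4)))*9 = -13*20*9 = -260*9 = -2340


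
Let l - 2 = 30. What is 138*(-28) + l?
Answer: -3832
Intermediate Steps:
l = 32 (l = 2 + 30 = 32)
138*(-28) + l = 138*(-28) + 32 = -3864 + 32 = -3832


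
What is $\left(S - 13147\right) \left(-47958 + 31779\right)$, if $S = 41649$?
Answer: $-461133858$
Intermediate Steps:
$\left(S - 13147\right) \left(-47958 + 31779\right) = \left(41649 - 13147\right) \left(-47958 + 31779\right) = 28502 \left(-16179\right) = -461133858$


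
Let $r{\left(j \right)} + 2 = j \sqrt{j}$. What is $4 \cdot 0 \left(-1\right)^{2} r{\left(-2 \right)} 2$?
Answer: $0$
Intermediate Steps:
$r{\left(j \right)} = -2 + j^{\frac{3}{2}}$ ($r{\left(j \right)} = -2 + j \sqrt{j} = -2 + j^{\frac{3}{2}}$)
$4 \cdot 0 \left(-1\right)^{2} r{\left(-2 \right)} 2 = 4 \cdot 0 \left(-1\right)^{2} \left(-2 + \left(-2\right)^{\frac{3}{2}}\right) 2 = 0 \cdot 1 \left(-2 - 2 i \sqrt{2}\right) 2 = 0 \left(-2 - 2 i \sqrt{2}\right) 2 = 0 \cdot 2 = 0$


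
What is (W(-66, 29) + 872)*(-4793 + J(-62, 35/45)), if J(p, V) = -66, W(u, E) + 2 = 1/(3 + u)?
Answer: -266316931/63 ≈ -4.2273e+6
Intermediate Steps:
W(u, E) = -2 + 1/(3 + u)
(W(-66, 29) + 872)*(-4793 + J(-62, 35/45)) = ((-5 - 2*(-66))/(3 - 66) + 872)*(-4793 - 66) = ((-5 + 132)/(-63) + 872)*(-4859) = (-1/63*127 + 872)*(-4859) = (-127/63 + 872)*(-4859) = (54809/63)*(-4859) = -266316931/63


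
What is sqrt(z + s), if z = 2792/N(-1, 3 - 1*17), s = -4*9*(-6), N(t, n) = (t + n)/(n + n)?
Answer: 2*sqrt(305310)/15 ≈ 73.673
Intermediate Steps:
N(t, n) = (n + t)/(2*n) (N(t, n) = (n + t)/((2*n)) = (n + t)*(1/(2*n)) = (n + t)/(2*n))
s = 216 (s = -36*(-6) = 216)
z = 78176/15 (z = 2792/((((3 - 1*17) - 1)/(2*(3 - 1*17)))) = 2792/((((3 - 17) - 1)/(2*(3 - 17)))) = 2792/(((1/2)*(-14 - 1)/(-14))) = 2792/(((1/2)*(-1/14)*(-15))) = 2792/(15/28) = 2792*(28/15) = 78176/15 ≈ 5211.7)
sqrt(z + s) = sqrt(78176/15 + 216) = sqrt(81416/15) = 2*sqrt(305310)/15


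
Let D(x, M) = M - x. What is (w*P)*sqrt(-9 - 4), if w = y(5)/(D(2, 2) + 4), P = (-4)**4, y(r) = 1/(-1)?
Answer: -64*I*sqrt(13) ≈ -230.76*I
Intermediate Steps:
y(r) = -1
P = 256
w = -1/4 (w = -1/((2 - 1*2) + 4) = -1/((2 - 2) + 4) = -1/(0 + 4) = -1/4 ≈ -0.25000)
(w*P)*sqrt(-9 - 4) = (-1/4*256)*sqrt(-9 - 4) = -64*I*sqrt(13)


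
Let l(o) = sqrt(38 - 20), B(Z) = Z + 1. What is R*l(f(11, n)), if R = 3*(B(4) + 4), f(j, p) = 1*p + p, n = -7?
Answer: 81*sqrt(2) ≈ 114.55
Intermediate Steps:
B(Z) = 1 + Z
f(j, p) = 2*p (f(j, p) = p + p = 2*p)
l(o) = 3*sqrt(2) (l(o) = sqrt(18) = 3*sqrt(2))
R = 27 (R = 3*((1 + 4) + 4) = 3*(5 + 4) = 3*9 = 27)
R*l(f(11, n)) = 27*(3*sqrt(2)) = 81*sqrt(2)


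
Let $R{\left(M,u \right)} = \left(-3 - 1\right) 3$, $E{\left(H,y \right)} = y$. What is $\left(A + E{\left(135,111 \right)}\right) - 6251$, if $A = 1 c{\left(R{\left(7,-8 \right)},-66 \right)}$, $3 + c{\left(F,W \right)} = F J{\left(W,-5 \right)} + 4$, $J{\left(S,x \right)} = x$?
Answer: $-6079$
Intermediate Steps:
$R{\left(M,u \right)} = -12$ ($R{\left(M,u \right)} = \left(-4\right) 3 = -12$)
$c{\left(F,W \right)} = 1 - 5 F$ ($c{\left(F,W \right)} = -3 + \left(F \left(-5\right) + 4\right) = -3 - \left(-4 + 5 F\right) = 1 - 5 F$)
$A = 61$ ($A = 1 \left(1 - -60\right) = 1 \left(1 + 60\right) = 1 \cdot 61 = 61$)
$\left(A + E{\left(135,111 \right)}\right) - 6251 = \left(61 + 111\right) - 6251 = 172 - 6251 = -6079$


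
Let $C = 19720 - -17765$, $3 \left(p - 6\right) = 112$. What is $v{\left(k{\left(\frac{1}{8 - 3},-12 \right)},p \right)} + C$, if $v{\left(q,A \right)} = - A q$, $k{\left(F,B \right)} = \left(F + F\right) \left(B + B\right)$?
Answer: $37901$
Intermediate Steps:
$k{\left(F,B \right)} = 4 B F$ ($k{\left(F,B \right)} = 2 F 2 B = 4 B F$)
$p = \frac{130}{3}$ ($p = 6 + \frac{1}{3} \cdot 112 = 6 + \frac{112}{3} = \frac{130}{3} \approx 43.333$)
$C = 37485$ ($C = 19720 + 17765 = 37485$)
$v{\left(q,A \right)} = - A q$
$v{\left(k{\left(\frac{1}{8 - 3},-12 \right)},p \right)} + C = \left(-1\right) \frac{130}{3} \cdot 4 \left(-12\right) \frac{1}{8 - 3} + 37485 = \left(-1\right) \frac{130}{3} \cdot 4 \left(-12\right) \frac{1}{5} + 37485 = \left(-1\right) \frac{130}{3} \left(- \frac{48}{5}\right) + 37485 = 416 + 37485 = 37901$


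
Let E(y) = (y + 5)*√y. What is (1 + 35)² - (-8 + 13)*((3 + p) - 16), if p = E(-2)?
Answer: 1361 - 15*I*√2 ≈ 1361.0 - 21.213*I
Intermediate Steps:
E(y) = √y*(5 + y) (E(y) = (5 + y)*√y = √y*(5 + y))
p = 3*I*√2 (p = √(-2)*(5 - 2) = (I*√2)*3 = 3*I*√2 ≈ 4.2426*I)
(1 + 35)² - (-8 + 13)*((3 + p) - 16) = (1 + 35)² - (-8 + 13)*((3 + 3*I*√2) - 16) = 36² - 5*(-13 + 3*I*√2) = 1296 - (-65 + 15*I*√2) = 1296 + (65 - 15*I*√2) = 1361 - 15*I*√2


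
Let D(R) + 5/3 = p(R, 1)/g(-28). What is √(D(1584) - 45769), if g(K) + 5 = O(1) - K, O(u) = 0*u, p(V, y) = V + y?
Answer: I*√217586049/69 ≈ 213.78*I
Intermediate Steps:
O(u) = 0
g(K) = -5 - K (g(K) = -5 + (0 - K) = -5 - K)
D(R) = -112/69 + R/23 (D(R) = -5/3 + (R + 1)/(-5 - 1*(-28)) = -5/3 + (1 + R)/(-5 + 28) = -5/3 + (1 + R)/23 = -5/3 + (1 + R)*(1/23) = -5/3 + (1/23 + R/23) = -112/69 + R/23)
√(D(1584) - 45769) = √((-112/69 + (1/23)*1584) - 45769) = √((-112/69 + 1584/23) - 45769) = √(4640/69 - 45769) = √(-3153421/69) = I*√217586049/69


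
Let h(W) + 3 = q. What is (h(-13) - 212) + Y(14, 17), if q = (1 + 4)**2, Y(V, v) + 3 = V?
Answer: -179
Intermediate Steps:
Y(V, v) = -3 + V
q = 25 (q = 5**2 = 25)
h(W) = 22 (h(W) = -3 + 25 = 22)
(h(-13) - 212) + Y(14, 17) = (22 - 212) + (-3 + 14) = -190 + 11 = -179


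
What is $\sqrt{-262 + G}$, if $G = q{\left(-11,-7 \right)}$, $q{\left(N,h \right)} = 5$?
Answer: $i \sqrt{257} \approx 16.031 i$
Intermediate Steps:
$G = 5$
$\sqrt{-262 + G} = \sqrt{-262 + 5} = \sqrt{-257} = i \sqrt{257}$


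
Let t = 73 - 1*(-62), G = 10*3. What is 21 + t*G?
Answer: 4071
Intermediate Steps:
G = 30
t = 135 (t = 73 + 62 = 135)
21 + t*G = 21 + 135*30 = 21 + 4050 = 4071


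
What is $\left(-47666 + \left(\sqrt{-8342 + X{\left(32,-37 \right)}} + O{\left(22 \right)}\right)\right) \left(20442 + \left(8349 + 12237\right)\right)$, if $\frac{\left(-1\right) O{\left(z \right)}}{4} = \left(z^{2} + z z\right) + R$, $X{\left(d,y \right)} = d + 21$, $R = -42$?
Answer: $-2107608360 + 123084 i \sqrt{921} \approx -2.1076 \cdot 10^{9} + 3.7354 \cdot 10^{6} i$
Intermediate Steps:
$X{\left(d,y \right)} = 21 + d$
$O{\left(z \right)} = 168 - 8 z^{2}$ ($O{\left(z \right)} = - 4 \left(\left(z^{2} + z z\right) - 42\right) = - 4 \left(\left(z^{2} + z^{2}\right) - 42\right) = - 4 \left(2 z^{2} - 42\right) = - 4 \left(-42 + 2 z^{2}\right) = 168 - 8 z^{2}$)
$\left(-47666 + \left(\sqrt{-8342 + X{\left(32,-37 \right)}} + O{\left(22 \right)}\right)\right) \left(20442 + \left(8349 + 12237\right)\right) = \left(-47666 + \left(\sqrt{-8342 + \left(21 + 32\right)} + \left(168 - 8 \cdot 22^{2}\right)\right)\right) \left(20442 + \left(8349 + 12237\right)\right) = \left(-47666 + \left(\sqrt{-8342 + 53} + \left(168 - 3872\right)\right)\right) \left(20442 + 20586\right) = \left(-47666 + \left(\sqrt{-8289} + \left(168 - 3872\right)\right)\right) 41028 = \left(-47666 - \left(3704 - 3 i \sqrt{921}\right)\right) 41028 = \left(-51370 + 3 i \sqrt{921}\right) 41028 = -2107608360 + 123084 i \sqrt{921}$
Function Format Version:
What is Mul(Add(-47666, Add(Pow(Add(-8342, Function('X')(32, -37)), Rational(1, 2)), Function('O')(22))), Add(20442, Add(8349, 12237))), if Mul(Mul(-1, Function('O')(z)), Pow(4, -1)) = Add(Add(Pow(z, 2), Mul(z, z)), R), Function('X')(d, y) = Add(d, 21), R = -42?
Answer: Add(-2107608360, Mul(123084, I, Pow(921, Rational(1, 2)))) ≈ Add(-2.1076e+9, Mul(3.7354e+6, I))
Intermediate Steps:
Function('X')(d, y) = Add(21, d)
Function('O')(z) = Add(168, Mul(-8, Pow(z, 2))) (Function('O')(z) = Mul(-4, Add(Add(Pow(z, 2), Mul(z, z)), -42)) = Mul(-4, Add(Add(Pow(z, 2), Pow(z, 2)), -42)) = Mul(-4, Add(Mul(2, Pow(z, 2)), -42)) = Mul(-4, Add(-42, Mul(2, Pow(z, 2)))) = Add(168, Mul(-8, Pow(z, 2))))
Mul(Add(-47666, Add(Pow(Add(-8342, Function('X')(32, -37)), Rational(1, 2)), Function('O')(22))), Add(20442, Add(8349, 12237))) = Mul(Add(-47666, Add(Pow(Add(-8342, Add(21, 32)), Rational(1, 2)), Add(168, Mul(-8, Pow(22, 2))))), Add(20442, Add(8349, 12237))) = Mul(Add(-47666, Add(Pow(Add(-8342, 53), Rational(1, 2)), Add(168, Mul(-8, 484)))), Add(20442, 20586)) = Mul(Add(-47666, Add(Pow(-8289, Rational(1, 2)), Add(168, -3872))), 41028) = Mul(Add(-47666, Add(Mul(3, I, Pow(921, Rational(1, 2))), -3704)), 41028) = Mul(Add(-47666, Add(-3704, Mul(3, I, Pow(921, Rational(1, 2))))), 41028) = Mul(Add(-51370, Mul(3, I, Pow(921, Rational(1, 2)))), 41028) = Add(-2107608360, Mul(123084, I, Pow(921, Rational(1, 2))))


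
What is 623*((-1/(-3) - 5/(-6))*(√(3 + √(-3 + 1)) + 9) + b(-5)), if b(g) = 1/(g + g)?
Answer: 32396/5 + 4361*√(3 + I*√2)/6 ≈ 7770.9 + 289.2*I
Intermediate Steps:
b(g) = 1/(2*g)
623*((-1/(-3) - 5/(-6))*(√(3 + √(-3 + 1)) + 9) + b(-5)) = 623*((-1/(-3) - 5/(-6))*(√(3 + √(-3 + 1)) + 9) + (½)/(-5)) = 623*((-1*(-⅓) - 5*(-⅙))*(√(3 + √(-2)) + 9) + (½)*(-⅕)) = 623*((⅓ + ⅚)*(√(3 + I*√2) + 9) - ⅒) = 623*(7*(9 + √(3 + I*√2))/6 - ⅒) = 623*((21/2 + 7*√(3 + I*√2)/6) - ⅒) = 623*(52/5 + 7*√(3 + I*√2)/6) = 32396/5 + 4361*√(3 + I*√2)/6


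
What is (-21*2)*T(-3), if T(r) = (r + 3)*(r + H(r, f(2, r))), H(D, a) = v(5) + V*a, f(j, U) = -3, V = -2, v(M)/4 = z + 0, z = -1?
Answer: 0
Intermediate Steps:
v(M) = -4 (v(M) = 4*(-1 + 0) = 4*(-1) = -4)
H(D, a) = -4 - 2*a
T(r) = (2 + r)*(3 + r) (T(r) = (r + 3)*(r + (-4 - 2*(-3))) = (3 + r)*(r + (-4 + 6)) = (3 + r)*(r + 2) = (3 + r)*(2 + r) = (2 + r)*(3 + r))
(-21*2)*T(-3) = (-21*2)*(6 + (-3)² + 5*(-3)) = -42*(6 + 9 - 15) = -42*0 = 0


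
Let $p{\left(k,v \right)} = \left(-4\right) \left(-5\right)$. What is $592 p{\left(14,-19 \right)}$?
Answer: $11840$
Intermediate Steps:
$p{\left(k,v \right)} = 20$
$592 p{\left(14,-19 \right)} = 592 \cdot 20 = 11840$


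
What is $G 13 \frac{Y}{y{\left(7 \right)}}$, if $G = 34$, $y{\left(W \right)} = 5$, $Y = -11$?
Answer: $- \frac{4862}{5} \approx -972.4$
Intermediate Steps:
$G 13 \frac{Y}{y{\left(7 \right)}} = 34 \cdot 13 \left(- \frac{11}{5}\right) = 442 \left(\left(-11\right) \frac{1}{5}\right) = 442 \left(- \frac{11}{5}\right) = - \frac{4862}{5}$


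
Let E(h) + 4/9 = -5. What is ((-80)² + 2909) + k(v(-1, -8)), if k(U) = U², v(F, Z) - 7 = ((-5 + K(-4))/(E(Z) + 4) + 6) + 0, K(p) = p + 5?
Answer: 1615246/169 ≈ 9557.7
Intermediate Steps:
K(p) = 5 + p
E(h) = -49/9 (E(h) = -4/9 - 5 = -49/9)
v(F, Z) = 205/13 (v(F, Z) = 7 + (((-5 + (5 - 4))/(-49/9 + 4) + 6) + 0) = 7 + (((-5 + 1)/(-13/9) + 6) + 0) = 7 + ((-4*(-9/13) + 6) + 0) = 7 + ((36/13 + 6) + 0) = 7 + (114/13 + 0) = 7 + 114/13 = 205/13)
((-80)² + 2909) + k(v(-1, -8)) = ((-80)² + 2909) + (205/13)² = (6400 + 2909) + 42025/169 = 9309 + 42025/169 = 1615246/169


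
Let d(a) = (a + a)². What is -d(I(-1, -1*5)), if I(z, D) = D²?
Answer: -2500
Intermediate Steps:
d(a) = 4*a² (d(a) = (2*a)² = 4*a²)
-d(I(-1, -1*5)) = -4*((-1*5)²)² = -4*((-5)²)² = -4*25² = -4*625 = -1*2500 = -2500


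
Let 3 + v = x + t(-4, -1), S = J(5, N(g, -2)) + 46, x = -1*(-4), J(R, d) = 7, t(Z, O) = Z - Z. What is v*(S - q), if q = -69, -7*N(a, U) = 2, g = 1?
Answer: 122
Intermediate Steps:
N(a, U) = -2/7 (N(a, U) = -⅐*2 = -2/7)
t(Z, O) = 0
x = 4
S = 53 (S = 7 + 46 = 53)
v = 1 (v = -3 + (4 + 0) = -3 + 4 = 1)
v*(S - q) = 1*(53 - 1*(-69)) = 1*(53 + 69) = 1*122 = 122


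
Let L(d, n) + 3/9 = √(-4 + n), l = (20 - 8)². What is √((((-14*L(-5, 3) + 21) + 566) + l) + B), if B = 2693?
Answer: √(30858 - 126*I)/3 ≈ 58.555 - 0.11955*I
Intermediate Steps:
l = 144 (l = 12² = 144)
L(d, n) = -⅓ + √(-4 + n)
√((((-14*L(-5, 3) + 21) + 566) + l) + B) = √((((-14*(-⅓ + √(-4 + 3)) + 21) + 566) + 144) + 2693) = √((((-14*(-⅓ + √(-1)) + 21) + 566) + 144) + 2693) = √((((-14*(-⅓ + I) + 21) + 566) + 144) + 2693) = √(((((14/3 - 14*I) + 21) + 566) + 144) + 2693) = √((((77/3 - 14*I) + 566) + 144) + 2693) = √(((1775/3 - 14*I) + 144) + 2693) = √((2207/3 - 14*I) + 2693) = √(10286/3 - 14*I)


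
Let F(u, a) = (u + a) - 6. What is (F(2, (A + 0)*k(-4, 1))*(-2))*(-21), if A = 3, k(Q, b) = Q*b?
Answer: -672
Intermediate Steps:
F(u, a) = -6 + a + u (F(u, a) = (a + u) - 6 = -6 + a + u)
(F(2, (A + 0)*k(-4, 1))*(-2))*(-21) = ((-6 + (3 + 0)*(-4*1) + 2)*(-2))*(-21) = ((-6 + 3*(-4) + 2)*(-2))*(-21) = ((-6 - 12 + 2)*(-2))*(-21) = -16*(-2)*(-21) = 32*(-21) = -672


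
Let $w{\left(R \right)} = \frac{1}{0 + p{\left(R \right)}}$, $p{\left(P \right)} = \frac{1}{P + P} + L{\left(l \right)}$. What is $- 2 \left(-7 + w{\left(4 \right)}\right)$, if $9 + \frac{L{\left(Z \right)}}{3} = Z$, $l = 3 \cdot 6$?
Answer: $\frac{3022}{217} \approx 13.926$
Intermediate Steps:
$l = 18$
$L{\left(Z \right)} = -27 + 3 Z$
$p{\left(P \right)} = 27 + \frac{1}{2 P}$ ($p{\left(P \right)} = \frac{1}{P + P} + \left(-27 + 3 \cdot 18\right) = \frac{1}{2 P} + \left(-27 + 54\right) = \frac{1}{2 P} + 27 = 27 + \frac{1}{2 P}$)
$w{\left(R \right)} = \frac{1}{27 + \frac{1}{2 R}}$ ($w{\left(R \right)} = \frac{1}{0 + \left(27 + \frac{1}{2 R}\right)} = \frac{1}{27 + \frac{1}{2 R}}$)
$- 2 \left(-7 + w{\left(4 \right)}\right) = - 2 \left(-7 + 2 \cdot 4 \frac{1}{1 + 54 \cdot 4}\right) = - 2 \left(-7 + 2 \cdot 4 \frac{1}{1 + 216}\right) = - 2 \left(-7 + 2 \cdot 4 \cdot \frac{1}{217}\right) = - 2 \left(-7 + \frac{8}{217}\right) = \left(-2\right) \left(- \frac{1511}{217}\right) = \frac{3022}{217}$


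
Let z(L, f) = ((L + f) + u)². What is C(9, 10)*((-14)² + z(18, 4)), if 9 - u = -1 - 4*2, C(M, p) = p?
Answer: 17960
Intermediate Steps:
u = 18 (u = 9 - (-1 - 4*2) = 9 - (-1 - 8) = 9 - 1*(-9) = 9 + 9 = 18)
z(L, f) = (18 + L + f)² (z(L, f) = ((L + f) + 18)² = (18 + L + f)²)
C(9, 10)*((-14)² + z(18, 4)) = 10*((-14)² + (18 + 18 + 4)²) = 10*(196 + 40²) = 10*(196 + 1600) = 10*1796 = 17960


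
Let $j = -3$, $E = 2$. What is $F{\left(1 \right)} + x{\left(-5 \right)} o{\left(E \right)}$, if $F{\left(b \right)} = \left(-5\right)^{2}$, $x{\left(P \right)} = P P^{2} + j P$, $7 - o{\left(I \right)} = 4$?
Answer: $-305$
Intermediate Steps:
$o{\left(I \right)} = 3$ ($o{\left(I \right)} = 7 - 4 = 3$)
$x{\left(P \right)} = P^{3} - 3 P$ ($x{\left(P \right)} = P P^{2} - 3 P = P^{3} - 3 P$)
$F{\left(b \right)} = 25$
$F{\left(1 \right)} + x{\left(-5 \right)} o{\left(E \right)} = 25 + - 5 \left(-3 + \left(-5\right)^{2}\right) 3 = 25 + - 5 \left(-3 + 25\right) 3 = 25 + \left(-5\right) 22 \cdot 3 = 25 - 330 = -305$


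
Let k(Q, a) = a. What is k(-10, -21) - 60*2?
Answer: -141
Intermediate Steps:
k(-10, -21) - 60*2 = -21 - 60*2 = -21 - 120 = -141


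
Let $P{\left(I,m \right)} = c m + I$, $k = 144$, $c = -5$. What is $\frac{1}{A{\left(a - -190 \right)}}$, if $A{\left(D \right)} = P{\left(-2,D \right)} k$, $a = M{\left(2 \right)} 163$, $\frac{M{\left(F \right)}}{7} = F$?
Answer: $- \frac{1}{1780128} \approx -5.6176 \cdot 10^{-7}$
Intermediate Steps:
$M{\left(F \right)} = 7 F$
$a = 2282$ ($a = 7 \cdot 2 \cdot 163 = 14 \cdot 163 = 2282$)
$P{\left(I,m \right)} = I - 5 m$ ($P{\left(I,m \right)} = - 5 m + I = I - 5 m$)
$A{\left(D \right)} = -288 - 720 D$ ($A{\left(D \right)} = \left(-2 - 5 D\right) 144 = -288 - 720 D$)
$\frac{1}{A{\left(a - -190 \right)}} = \frac{1}{-288 - 720 \left(2282 - -190\right)} = \frac{1}{-288 - 720 \left(2282 + 190\right)} = \frac{1}{-288 - 1779840} = \frac{1}{-1780128} = - \frac{1}{1780128}$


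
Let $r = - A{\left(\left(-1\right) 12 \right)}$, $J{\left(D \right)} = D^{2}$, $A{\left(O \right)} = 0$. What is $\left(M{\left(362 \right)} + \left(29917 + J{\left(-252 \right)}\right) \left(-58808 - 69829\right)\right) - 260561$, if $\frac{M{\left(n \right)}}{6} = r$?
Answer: $-12017657738$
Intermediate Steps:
$r = 0$ ($r = \left(-1\right) 0 = 0$)
$M{\left(n \right)} = 0$ ($M{\left(n \right)} = 6 \cdot 0 = 0$)
$\left(M{\left(362 \right)} + \left(29917 + J{\left(-252 \right)}\right) \left(-58808 - 69829\right)\right) - 260561 = \left(0 + \left(29917 + \left(-252\right)^{2}\right) \left(-58808 - 69829\right)\right) - 260561 = \left(0 + \left(29917 + 63504\right) \left(-128637\right)\right) - 260561 = \left(0 + 93421 \left(-128637\right)\right) - 260561 = \left(0 - 12017397177\right) - 260561 = -12017397177 - 260561 = -12017657738$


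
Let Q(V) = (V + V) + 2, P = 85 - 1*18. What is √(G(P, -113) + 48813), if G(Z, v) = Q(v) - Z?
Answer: √48522 ≈ 220.28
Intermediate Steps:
P = 67 (P = 85 - 18 = 67)
Q(V) = 2 + 2*V (Q(V) = 2*V + 2 = 2 + 2*V)
G(Z, v) = 2 - Z + 2*v (G(Z, v) = (2 + 2*v) - Z = 2 - Z + 2*v)
√(G(P, -113) + 48813) = √((2 - 1*67 + 2*(-113)) + 48813) = √((2 - 67 - 226) + 48813) = √(-291 + 48813) = √48522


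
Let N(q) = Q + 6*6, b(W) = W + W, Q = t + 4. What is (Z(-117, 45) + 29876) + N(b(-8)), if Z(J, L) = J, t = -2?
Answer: 29797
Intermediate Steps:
Q = 2 (Q = -2 + 4 = 2)
b(W) = 2*W
N(q) = 38 (N(q) = 2 + 6*6 = 2 + 36 = 38)
(Z(-117, 45) + 29876) + N(b(-8)) = (-117 + 29876) + 38 = 29759 + 38 = 29797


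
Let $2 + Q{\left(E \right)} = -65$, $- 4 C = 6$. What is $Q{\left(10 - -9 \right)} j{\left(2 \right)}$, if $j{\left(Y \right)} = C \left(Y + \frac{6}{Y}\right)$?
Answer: $\frac{1005}{2} \approx 502.5$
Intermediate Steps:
$C = - \frac{3}{2}$ ($C = \left(- \frac{1}{4}\right) 6 = - \frac{3}{2} \approx -1.5$)
$Q{\left(E \right)} = -67$ ($Q{\left(E \right)} = -2 - 65 = -67$)
$j{\left(Y \right)} = - \frac{9}{Y} - \frac{3 Y}{2}$ ($j{\left(Y \right)} = - \frac{3 \left(Y + \frac{6}{Y}\right)}{2} = - \frac{9}{Y} - \frac{3 Y}{2}$)
$Q{\left(10 - -9 \right)} j{\left(2 \right)} = - 67 \left(- \frac{9}{2} - 3\right) = \left(-67\right) \left(- \frac{15}{2}\right) = \frac{1005}{2}$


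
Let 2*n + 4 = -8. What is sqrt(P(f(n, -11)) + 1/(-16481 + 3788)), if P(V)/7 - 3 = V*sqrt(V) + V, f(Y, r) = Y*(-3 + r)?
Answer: 2*sqrt(24529336737 + 47367001206*sqrt(21))/12693 ≈ 77.448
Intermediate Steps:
n = -6 (n = -2 + (1/2)*(-8) = -2 - 4 = -6)
P(V) = 21 + 7*V + 7*V**(3/2) (P(V) = 21 + 7*(V*sqrt(V) + V) = 21 + 7*(V**(3/2) + V) = 21 + 7*(V + V**(3/2)) = 21 + (7*V + 7*V**(3/2)) = 21 + 7*V + 7*V**(3/2))
sqrt(P(f(n, -11)) + 1/(-16481 + 3788)) = sqrt((21 + 7*(-6*(-3 - 11)) + 7*(-6*(-3 - 11))**(3/2)) + 1/(-16481 + 3788)) = sqrt((21 + 7*(-6*(-14)) + 7*(-6*(-14))**(3/2)) + 1/(-12693)) = sqrt((21 + 7*84 + 7*84**(3/2)) - 1/12693) = sqrt((21 + 588 + 7*(168*sqrt(21))) - 1/12693) = sqrt((21 + 588 + 1176*sqrt(21)) - 1/12693) = sqrt((609 + 1176*sqrt(21)) - 1/12693) = sqrt(7730036/12693 + 1176*sqrt(21))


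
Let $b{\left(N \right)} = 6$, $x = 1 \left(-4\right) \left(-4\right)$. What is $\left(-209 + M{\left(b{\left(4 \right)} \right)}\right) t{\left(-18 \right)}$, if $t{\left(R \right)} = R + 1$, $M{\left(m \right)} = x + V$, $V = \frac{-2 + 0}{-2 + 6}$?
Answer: $\frac{6579}{2} \approx 3289.5$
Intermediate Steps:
$x = 16$ ($x = \left(-4\right) \left(-4\right) = 16$)
$V = - \frac{1}{2}$ ($V = - \frac{2}{4} = \left(-2\right) \frac{1}{4} = - \frac{1}{2} \approx -0.5$)
$M{\left(m \right)} = \frac{31}{2}$ ($M{\left(m \right)} = 16 - \frac{1}{2} = \frac{31}{2}$)
$t{\left(R \right)} = 1 + R$
$\left(-209 + M{\left(b{\left(4 \right)} \right)}\right) t{\left(-18 \right)} = \left(-209 + \frac{31}{2}\right) \left(1 - 18\right) = \left(- \frac{387}{2}\right) \left(-17\right) = \frac{6579}{2}$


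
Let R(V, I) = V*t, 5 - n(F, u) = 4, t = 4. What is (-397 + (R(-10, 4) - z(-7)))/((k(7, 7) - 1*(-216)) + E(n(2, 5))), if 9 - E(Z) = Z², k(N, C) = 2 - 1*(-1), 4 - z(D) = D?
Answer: -448/227 ≈ -1.9736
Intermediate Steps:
z(D) = 4 - D
n(F, u) = 1 (n(F, u) = 5 - 1*4 = 5 - 4 = 1)
R(V, I) = 4*V (R(V, I) = V*4 = 4*V)
k(N, C) = 3 (k(N, C) = 2 + 1 = 3)
E(Z) = 9 - Z²
(-397 + (R(-10, 4) - z(-7)))/((k(7, 7) - 1*(-216)) + E(n(2, 5))) = (-397 + (4*(-10) - (4 - 1*(-7))))/((3 - 1*(-216)) + (9 - 1*1²)) = (-397 + (-40 - (4 + 7)))/((3 + 216) + (9 - 1*1)) = (-397 + (-40 - 1*11))/(219 + (9 - 1)) = (-397 + (-40 - 11))/(219 + 8) = (-397 - 51)/227 = -448*1/227 = -448/227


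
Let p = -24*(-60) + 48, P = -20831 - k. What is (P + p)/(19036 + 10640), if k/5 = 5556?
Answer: -47123/29676 ≈ -1.5879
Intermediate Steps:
k = 27780 (k = 5*5556 = 27780)
P = -48611 (P = -20831 - 1*27780 = -20831 - 27780 = -48611)
p = 1488 (p = 1440 + 48 = 1488)
(P + p)/(19036 + 10640) = (-48611 + 1488)/(19036 + 10640) = -47123/29676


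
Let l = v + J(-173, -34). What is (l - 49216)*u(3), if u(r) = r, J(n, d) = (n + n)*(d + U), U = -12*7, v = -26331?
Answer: -104157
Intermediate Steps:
U = -84
J(n, d) = 2*n*(-84 + d) (J(n, d) = (n + n)*(d - 84) = (2*n)*(-84 + d) = 2*n*(-84 + d))
l = 14497 (l = -26331 + 2*(-173)*(-84 - 34) = -26331 + 2*(-173)*(-118) = -26331 + 40828 = 14497)
(l - 49216)*u(3) = (14497 - 49216)*3 = -34719*3 = -104157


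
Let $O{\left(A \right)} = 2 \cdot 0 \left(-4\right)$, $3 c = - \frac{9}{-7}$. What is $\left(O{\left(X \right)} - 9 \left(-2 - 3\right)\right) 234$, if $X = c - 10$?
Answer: $10530$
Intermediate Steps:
$c = \frac{3}{7}$ ($c = \frac{\left(-9\right) \frac{1}{-7}}{3} = \frac{\left(-9\right) \left(- \frac{1}{7}\right)}{3} = \frac{1}{3} \cdot \frac{9}{7} = \frac{3}{7} \approx 0.42857$)
$X = - \frac{67}{7}$ ($X = \frac{3}{7} - 10 = - \frac{67}{7} \approx -9.5714$)
$O{\left(A \right)} = 0$ ($O{\left(A \right)} = 0 \left(-4\right) = 0$)
$\left(O{\left(X \right)} - 9 \left(-2 - 3\right)\right) 234 = \left(0 - 9 \left(-2 - 3\right)\right) 234 = \left(0 - -45\right) 234 = \left(0 + 45\right) 234 = 45 \cdot 234 = 10530$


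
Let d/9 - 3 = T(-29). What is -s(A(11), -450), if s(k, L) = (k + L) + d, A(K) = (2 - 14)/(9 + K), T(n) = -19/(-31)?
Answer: 64803/155 ≈ 418.08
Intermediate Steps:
T(n) = 19/31 (T(n) = -19*(-1/31) = 19/31)
d = 1008/31 (d = 27 + 9*(19/31) = 27 + 171/31 = 1008/31 ≈ 32.516)
A(K) = -12/(9 + K)
s(k, L) = 1008/31 + L + k (s(k, L) = (k + L) + 1008/31 = (L + k) + 1008/31 = 1008/31 + L + k)
-s(A(11), -450) = -(1008/31 - 450 - 12/(9 + 11)) = -(1008/31 - 450 - 12/20) = -(1008/31 - 450 - 12*1/20) = -(1008/31 - 450 - ⅗) = -1*(-64803/155) = 64803/155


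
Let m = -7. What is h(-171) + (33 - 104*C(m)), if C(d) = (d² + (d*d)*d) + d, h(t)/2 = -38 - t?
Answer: 31603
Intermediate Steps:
h(t) = -76 - 2*t (h(t) = 2*(-38 - t) = -76 - 2*t)
C(d) = d + d² + d³ (C(d) = (d² + d²*d) + d = (d² + d³) + d = d + d² + d³)
h(-171) + (33 - 104*C(m)) = (-76 - 2*(-171)) + (33 - (-728)*(1 - 7 + (-7)²)) = (-76 + 342) + (33 - (-728)*(1 - 7 + 49)) = 266 + (33 - (-728)*43) = 266 + (33 - 104*(-301)) = 266 + (33 + 31304) = 266 + 31337 = 31603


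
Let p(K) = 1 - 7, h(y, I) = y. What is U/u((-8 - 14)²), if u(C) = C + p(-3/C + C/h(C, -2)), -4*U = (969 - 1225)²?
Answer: -8192/239 ≈ -34.276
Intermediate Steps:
U = -16384 (U = -(969 - 1225)²/4 = -¼*(-256)² = -¼*65536 = -16384)
p(K) = -6
u(C) = -6 + C (u(C) = C - 6 = -6 + C)
U/u((-8 - 14)²) = -16384/(-6 + (-8 - 14)²) = -16384/(-6 + (-22)²) = -16384/(-6 + 484) = -16384/478 = -16384*1/478 = -8192/239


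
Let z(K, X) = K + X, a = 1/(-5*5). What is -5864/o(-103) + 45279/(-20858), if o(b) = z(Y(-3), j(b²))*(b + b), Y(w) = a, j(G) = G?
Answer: -77212880668/35612521611 ≈ -2.1681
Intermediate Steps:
a = -1/25 (a = 1/(-25) = -1/25 ≈ -0.040000)
Y(w) = -1/25
o(b) = 2*b*(-1/25 + b²) (o(b) = (-1/25 + b²)*(b + b) = (-1/25 + b²)*(2*b) = 2*b*(-1/25 + b²))
-5864/o(-103) + 45279/(-20858) = -5864*(-1/(206*(-1/25 + (-103)²))) + 45279/(-20858) = -5864*(-1/(206*(-1/25 + 10609))) + 45279*(-1/20858) = -5864/(2*(-103)*(265224/25)) - 45279/20858 = -5864/(-54636144/25) - 45279/20858 = -5864*(-25/54636144) - 45279/20858 = 18325/6829518 - 45279/20858 = -77212880668/35612521611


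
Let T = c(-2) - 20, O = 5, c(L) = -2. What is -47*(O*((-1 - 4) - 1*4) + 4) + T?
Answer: 1905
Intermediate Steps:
T = -22 (T = -2 - 20 = -22)
-47*(O*((-1 - 4) - 1*4) + 4) + T = -47*(5*((-1 - 4) - 1*4) + 4) - 22 = -47*(5*(-5 - 4) + 4) - 22 = -47*(5*(-9) + 4) - 22 = -47*(-45 + 4) - 22 = -47*(-41) - 22 = 1927 - 22 = 1905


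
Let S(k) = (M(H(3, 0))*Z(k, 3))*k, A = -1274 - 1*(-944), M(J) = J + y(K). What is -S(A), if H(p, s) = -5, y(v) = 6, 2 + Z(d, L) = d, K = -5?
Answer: -109560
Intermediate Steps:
Z(d, L) = -2 + d
M(J) = 6 + J (M(J) = J + 6 = 6 + J)
A = -330 (A = -1274 + 944 = -330)
S(k) = k*(-2 + k) (S(k) = ((6 - 5)*(-2 + k))*k = (1*(-2 + k))*k = (-2 + k)*k = k*(-2 + k))
-S(A) = -(-330)*(-2 - 330) = -(-330)*(-332) = -1*109560 = -109560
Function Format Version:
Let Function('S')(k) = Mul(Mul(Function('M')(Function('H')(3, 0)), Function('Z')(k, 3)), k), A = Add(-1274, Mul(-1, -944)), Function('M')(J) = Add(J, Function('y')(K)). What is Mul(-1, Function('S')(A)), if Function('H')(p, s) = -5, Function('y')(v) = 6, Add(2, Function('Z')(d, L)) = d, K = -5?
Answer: -109560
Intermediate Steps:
Function('Z')(d, L) = Add(-2, d)
Function('M')(J) = Add(6, J) (Function('M')(J) = Add(J, 6) = Add(6, J))
A = -330 (A = Add(-1274, 944) = -330)
Function('S')(k) = Mul(k, Add(-2, k)) (Function('S')(k) = Mul(Mul(Add(6, -5), Add(-2, k)), k) = Mul(Mul(1, Add(-2, k)), k) = Mul(Add(-2, k), k) = Mul(k, Add(-2, k)))
Mul(-1, Function('S')(A)) = Mul(-1, Mul(-330, Add(-2, -330))) = Mul(-1, Mul(-330, -332)) = Mul(-1, 109560) = -109560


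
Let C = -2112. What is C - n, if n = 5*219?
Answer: -3207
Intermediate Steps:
n = 1095
C - n = -2112 - 1*1095 = -2112 - 1095 = -3207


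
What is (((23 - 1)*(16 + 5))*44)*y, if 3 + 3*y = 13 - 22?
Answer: -81312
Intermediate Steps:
y = -4 (y = -1 + (13 - 22)/3 = -1 + (⅓)*(-9) = -1 - 3 = -4)
(((23 - 1)*(16 + 5))*44)*y = (((23 - 1)*(16 + 5))*44)*(-4) = ((22*21)*44)*(-4) = (462*44)*(-4) = 20328*(-4) = -81312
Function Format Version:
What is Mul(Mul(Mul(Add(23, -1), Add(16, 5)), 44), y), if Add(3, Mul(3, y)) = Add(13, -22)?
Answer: -81312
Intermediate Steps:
y = -4 (y = Add(-1, Mul(Rational(1, 3), Add(13, -22))) = Add(-1, Mul(Rational(1, 3), -9)) = Add(-1, -3) = -4)
Mul(Mul(Mul(Add(23, -1), Add(16, 5)), 44), y) = Mul(Mul(Mul(Add(23, -1), Add(16, 5)), 44), -4) = Mul(Mul(Mul(22, 21), 44), -4) = Mul(Mul(462, 44), -4) = Mul(20328, -4) = -81312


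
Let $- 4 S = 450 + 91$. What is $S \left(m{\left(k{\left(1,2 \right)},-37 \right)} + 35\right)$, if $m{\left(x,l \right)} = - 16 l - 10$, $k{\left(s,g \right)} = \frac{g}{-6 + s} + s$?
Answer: $- \frac{333797}{4} \approx -83449.0$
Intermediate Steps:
$k{\left(s,g \right)} = s + \frac{g}{-6 + s}$ ($k{\left(s,g \right)} = \frac{g}{-6 + s} + s = s + \frac{g}{-6 + s}$)
$m{\left(x,l \right)} = -10 - 16 l$
$S = - \frac{541}{4}$ ($S = - \frac{450 + 91}{4} = \left(- \frac{1}{4}\right) 541 = - \frac{541}{4} \approx -135.25$)
$S \left(m{\left(k{\left(1,2 \right)},-37 \right)} + 35\right) = - \frac{541 \left(\left(-10 - -592\right) + 35\right)}{4} = - \frac{541 \left(\left(-10 + 592\right) + 35\right)}{4} = - \frac{541 \left(582 + 35\right)}{4} = \left(- \frac{541}{4}\right) 617 = - \frac{333797}{4}$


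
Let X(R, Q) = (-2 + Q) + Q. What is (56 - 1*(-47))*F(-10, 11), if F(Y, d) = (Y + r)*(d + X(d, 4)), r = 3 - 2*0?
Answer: -12257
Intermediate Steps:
r = 3 (r = 3 + 0 = 3)
X(R, Q) = -2 + 2*Q
F(Y, d) = (3 + Y)*(6 + d) (F(Y, d) = (Y + 3)*(d + (-2 + 2*4)) = (3 + Y)*(d + (-2 + 8)) = (3 + Y)*(d + 6) = (3 + Y)*(6 + d))
(56 - 1*(-47))*F(-10, 11) = (56 - 1*(-47))*(18 + 3*11 + 6*(-10) - 10*11) = (56 + 47)*(18 + 33 - 60 - 110) = 103*(-119) = -12257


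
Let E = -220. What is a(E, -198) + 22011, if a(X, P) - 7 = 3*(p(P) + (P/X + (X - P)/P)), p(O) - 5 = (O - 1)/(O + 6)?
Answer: 21157577/960 ≈ 22039.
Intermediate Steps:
p(O) = 5 + (-1 + O)/(6 + O) (p(O) = 5 + (O - 1)/(O + 6) = 5 + (-1 + O)/(6 + O))
a(X, P) = 7 + 3*P/X + 3*(X - P)/P + 3*(29 + 6*P)/(6 + P) (a(X, P) = 7 + 3*((29 + 6*P)/(6 + P) + (P/X + (X - P)/P)) = 7 + 3*(P/X + (X - P)/P + (29 + 6*P)/(6 + P)) = 7 + (3*P/X + 3*(X - P)/P + 3*(29 + 6*P)/(6 + P)) = 7 + 3*P/X + 3*(X - P)/P + 3*(29 + 6*P)/(6 + P))
a(E, -198) + 22011 = (4 + 3*(-198)/(-220) + 3*(-220)/(-198) + 3*(29 + 6*(-198))/(6 - 198)) + 22011 = (4 + 3*(-198)*(-1/220) + 3*(-220)*(-1/198) + 3*(29 - 1188)/(-192)) + 22011 = (4 + 27/10 + 10/3 + 3*(-1/192)*(-1159)) + 22011 = (4 + 27/10 + 10/3 + 1159/64) + 22011 = 27017/960 + 22011 = 21157577/960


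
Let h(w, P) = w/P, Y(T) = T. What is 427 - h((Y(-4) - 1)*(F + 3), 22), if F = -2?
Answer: 9399/22 ≈ 427.23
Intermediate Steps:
427 - h((Y(-4) - 1)*(F + 3), 22) = 427 - (-4 - 1)*(-2 + 3)/22 = 427 - (-5*1)/22 = 427 - (-5)/22 = 427 - 1*(-5/22) = 427 + 5/22 = 9399/22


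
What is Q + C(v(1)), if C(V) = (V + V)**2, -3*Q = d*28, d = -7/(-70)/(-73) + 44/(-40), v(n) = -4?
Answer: 27112/365 ≈ 74.279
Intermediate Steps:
d = -402/365 (d = -7*(-1/70)*(-1/73) + 44*(-1/40) = (1/10)*(-1/73) - 11/10 = -1/730 - 11/10 = -402/365 ≈ -1.1014)
Q = 3752/365 (Q = -(-134)*28/365 = -1/3*(-11256/365) = 3752/365 ≈ 10.279)
C(V) = 4*V**2 (C(V) = (2*V)**2 = 4*V**2)
Q + C(v(1)) = 3752/365 + 4*(-4)**2 = 3752/365 + 4*16 = 3752/365 + 64 = 27112/365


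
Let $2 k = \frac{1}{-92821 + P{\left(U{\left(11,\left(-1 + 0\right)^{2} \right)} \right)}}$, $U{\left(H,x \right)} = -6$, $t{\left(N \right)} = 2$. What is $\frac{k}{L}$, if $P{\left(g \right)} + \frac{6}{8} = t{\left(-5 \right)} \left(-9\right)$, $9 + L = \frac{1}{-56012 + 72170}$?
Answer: $\frac{32316}{54003397139} \approx 5.9841 \cdot 10^{-7}$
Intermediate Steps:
$L = - \frac{145421}{16158}$ ($L = -9 + \frac{1}{-56012 + 72170} = -9 + \frac{1}{16158} = - \frac{145421}{16158} \approx -8.9999$)
$P{\left(g \right)} = - \frac{75}{4}$ ($P{\left(g \right)} = - \frac{3}{4} + 2 \left(-9\right) = - \frac{3}{4} - 18 = - \frac{75}{4}$)
$k = - \frac{2}{371359}$ ($k = \frac{1}{2 \left(-92821 - \frac{75}{4}\right)} = \frac{1}{2 \left(- \frac{371359}{4}\right)} = \frac{1}{2} \left(- \frac{4}{371359}\right) = - \frac{2}{371359} \approx -5.3856 \cdot 10^{-6}$)
$\frac{k}{L} = - \frac{2}{371359 \left(- \frac{145421}{16158}\right)} = \left(- \frac{2}{371359}\right) \left(- \frac{16158}{145421}\right) = \frac{32316}{54003397139}$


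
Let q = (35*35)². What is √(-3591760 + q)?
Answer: I*√2091135 ≈ 1446.1*I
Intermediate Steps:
q = 1500625 (q = 1225² = 1500625)
√(-3591760 + q) = √(-3591760 + 1500625) = √(-2091135) = I*√2091135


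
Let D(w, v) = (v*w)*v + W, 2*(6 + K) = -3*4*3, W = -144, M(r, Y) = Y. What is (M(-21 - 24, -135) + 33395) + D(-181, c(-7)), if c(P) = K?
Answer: -71140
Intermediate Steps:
K = -24 (K = -6 + (-3*4*3)/2 = -6 + (-12*3)/2 = -6 + (½)*(-36) = -6 - 18 = -24)
c(P) = -24
D(w, v) = -144 + w*v² (D(w, v) = (v*w)*v - 144 = w*v² - 144 = -144 + w*v²)
(M(-21 - 24, -135) + 33395) + D(-181, c(-7)) = (-135 + 33395) + (-144 - 181*(-24)²) = 33260 + (-144 - 181*576) = 33260 + (-144 - 104256) = 33260 - 104400 = -71140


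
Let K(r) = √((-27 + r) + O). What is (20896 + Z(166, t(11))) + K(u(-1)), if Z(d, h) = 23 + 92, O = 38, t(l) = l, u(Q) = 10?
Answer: 21011 + √21 ≈ 21016.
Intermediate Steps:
Z(d, h) = 115
K(r) = √(11 + r) (K(r) = √((-27 + r) + 38) = √(11 + r))
(20896 + Z(166, t(11))) + K(u(-1)) = (20896 + 115) + √(11 + 10) = 21011 + √21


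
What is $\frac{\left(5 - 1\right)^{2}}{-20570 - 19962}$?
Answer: $- \frac{4}{10133} \approx -0.00039475$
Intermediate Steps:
$\frac{\left(5 - 1\right)^{2}}{-20570 - 19962} = \frac{4^{2}}{-20570 - 19962} = \frac{16}{-40532} = 16 \left(- \frac{1}{40532}\right) = - \frac{4}{10133}$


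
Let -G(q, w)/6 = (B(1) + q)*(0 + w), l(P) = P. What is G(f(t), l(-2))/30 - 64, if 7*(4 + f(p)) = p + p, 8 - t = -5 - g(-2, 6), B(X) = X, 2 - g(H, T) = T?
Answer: -2246/35 ≈ -64.171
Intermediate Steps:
g(H, T) = 2 - T
t = 9 (t = 8 - (-5 - (2 - 1*6)) = 8 - (-5 - (2 - 6)) = 8 - (-5 - 1*(-4)) = 8 - (-5 + 4) = 8 - 1*(-1) = 8 + 1 = 9)
f(p) = -4 + 2*p/7 (f(p) = -4 + (p + p)/7 = -4 + (2*p)/7 = -4 + 2*p/7)
G(q, w) = -6*w*(1 + q) (G(q, w) = -6*(1 + q)*(0 + w) = -6*(1 + q)*w = -6*w*(1 + q))
G(f(t), l(-2))/30 - 64 = -6*(-2)*(1 + (-4 + (2/7)*9))/30 - 64 = -6*(-2)*(1 + (-4 + 18/7))*(1/30) - 64 = -6*(-2)*(1 - 10/7)*(1/30) - 64 = -6*(-2)*(-3/7)*(1/30) - 64 = -36/7*1/30 - 64 = -6/35 - 64 = -2246/35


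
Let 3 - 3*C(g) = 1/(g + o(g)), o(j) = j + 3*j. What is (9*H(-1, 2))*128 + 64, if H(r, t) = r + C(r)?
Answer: 704/5 ≈ 140.80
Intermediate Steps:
o(j) = 4*j
C(g) = 1 - 1/(15*g) (C(g) = 1 - 1/(3*(g + 4*g)) = 1 - 1/(5*g)/3 = 1 - 1/(15*g))
H(r, t) = r + (-1/15 + r)/r
(9*H(-1, 2))*128 + 64 = (9*(1 - 1 - 1/15/(-1)))*128 + 64 = (9*(1 - 1 - 1/15*(-1)))*128 + 64 = (9*(1 - 1 + 1/15))*128 + 64 = (9*(1/15))*128 + 64 = (⅗)*128 + 64 = 384/5 + 64 = 704/5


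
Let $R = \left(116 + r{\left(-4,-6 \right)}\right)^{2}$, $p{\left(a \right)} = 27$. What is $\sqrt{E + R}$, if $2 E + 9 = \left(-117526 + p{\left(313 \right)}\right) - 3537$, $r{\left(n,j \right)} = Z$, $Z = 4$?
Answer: $\frac{i \sqrt{184490}}{2} \approx 214.76 i$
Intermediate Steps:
$r{\left(n,j \right)} = 4$
$E = - \frac{121045}{2}$ ($E = - \frac{9}{2} + \frac{\left(-117526 + 27\right) - 3537}{2} = - \frac{9}{2} + \frac{-117499 - 3537}{2} = - \frac{9}{2} + \frac{1}{2} \left(-121036\right) = - \frac{9}{2} - 60518 = - \frac{121045}{2} \approx -60523.0$)
$R = 14400$ ($R = \left(116 + 4\right)^{2} = 120^{2} = 14400$)
$\sqrt{E + R} = \sqrt{- \frac{121045}{2} + 14400} = \sqrt{- \frac{92245}{2}} = \frac{i \sqrt{184490}}{2}$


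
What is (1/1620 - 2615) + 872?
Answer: -2823659/1620 ≈ -1743.0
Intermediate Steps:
(1/1620 - 2615) + 872 = -4236299/1620 + 872 = -2823659/1620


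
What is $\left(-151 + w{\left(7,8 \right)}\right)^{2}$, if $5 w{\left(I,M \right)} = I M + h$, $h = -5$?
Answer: $\frac{495616}{25} \approx 19825.0$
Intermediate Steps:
$w{\left(I,M \right)} = -1 + \frac{I M}{5}$ ($w{\left(I,M \right)} = \frac{I M - 5}{5} = \frac{-5 + I M}{5} = -1 + \frac{I M}{5}$)
$\left(-151 + w{\left(7,8 \right)}\right)^{2} = \left(-151 - \left(1 - \frac{56}{5}\right)\right)^{2} = \left(-151 + \left(-1 + \frac{56}{5}\right)\right)^{2} = \left(-151 + \frac{51}{5}\right)^{2} = \left(- \frac{704}{5}\right)^{2} = \frac{495616}{25}$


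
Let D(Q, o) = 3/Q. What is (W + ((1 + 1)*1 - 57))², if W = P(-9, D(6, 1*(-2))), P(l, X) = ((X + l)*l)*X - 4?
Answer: 6889/16 ≈ 430.56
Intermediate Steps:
P(l, X) = -4 + X*l*(X + l) (P(l, X) = (l*(X + l))*X - 4 = X*l*(X + l) - 4 = -4 + X*l*(X + l))
W = 137/4 (W = -4 + (3/6)*(-9)² - 9*(3/6)² = -4 + (3*(⅙))*81 - 9*(3*(⅙))² = -4 + (½)*81 - 9*(½)² = -4 + 81/2 - 9*¼ = -4 + 81/2 - 9/4 = 137/4 ≈ 34.250)
(W + ((1 + 1)*1 - 57))² = (137/4 + ((1 + 1)*1 - 57))² = (137/4 + (2*1 - 57))² = (137/4 + (2 - 57))² = (137/4 - 55)² = (-83/4)² = 6889/16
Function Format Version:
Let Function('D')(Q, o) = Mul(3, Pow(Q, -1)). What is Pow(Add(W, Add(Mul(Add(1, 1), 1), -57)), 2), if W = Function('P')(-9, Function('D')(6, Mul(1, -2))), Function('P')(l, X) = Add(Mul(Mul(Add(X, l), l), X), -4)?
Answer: Rational(6889, 16) ≈ 430.56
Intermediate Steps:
Function('P')(l, X) = Add(-4, Mul(X, l, Add(X, l))) (Function('P')(l, X) = Add(Mul(Mul(l, Add(X, l)), X), -4) = Add(Mul(X, l, Add(X, l)), -4) = Add(-4, Mul(X, l, Add(X, l))))
W = Rational(137, 4) (W = Add(-4, Mul(Mul(3, Pow(6, -1)), Pow(-9, 2)), Mul(-9, Pow(Mul(3, Pow(6, -1)), 2))) = Add(-4, Mul(Mul(3, Rational(1, 6)), 81), Mul(-9, Pow(Mul(3, Rational(1, 6)), 2))) = Add(-4, Mul(Rational(1, 2), 81), Mul(-9, Pow(Rational(1, 2), 2))) = Add(-4, Rational(81, 2), Mul(-9, Rational(1, 4))) = Add(-4, Rational(81, 2), Rational(-9, 4)) = Rational(137, 4) ≈ 34.250)
Pow(Add(W, Add(Mul(Add(1, 1), 1), -57)), 2) = Pow(Add(Rational(137, 4), Add(Mul(Add(1, 1), 1), -57)), 2) = Pow(Add(Rational(137, 4), Add(Mul(2, 1), -57)), 2) = Pow(Add(Rational(137, 4), Add(2, -57)), 2) = Pow(Add(Rational(137, 4), -55), 2) = Pow(Rational(-83, 4), 2) = Rational(6889, 16)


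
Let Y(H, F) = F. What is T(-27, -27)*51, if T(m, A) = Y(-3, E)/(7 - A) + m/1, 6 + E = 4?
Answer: -1380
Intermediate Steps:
E = -2 (E = -6 + 4 = -2)
T(m, A) = m - 2/(7 - A) (T(m, A) = -2/(7 - A) + m/1 = -2/(7 - A) + m*1 = -2/(7 - A) + m = m - 2/(7 - A))
T(-27, -27)*51 = ((2 - 7*(-27) - 27*(-27))/(-7 - 27))*51 = ((2 + 189 + 729)/(-34))*51 = -1/34*920*51 = -460/17*51 = -1380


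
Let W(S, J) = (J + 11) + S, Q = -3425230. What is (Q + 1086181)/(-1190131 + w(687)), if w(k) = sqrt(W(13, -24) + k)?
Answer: 2783774725419/1416411796474 + 2339049*sqrt(687)/1416411796474 ≈ 1.9654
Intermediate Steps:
W(S, J) = 11 + J + S (W(S, J) = (11 + J) + S = 11 + J + S)
w(k) = sqrt(k) (w(k) = sqrt((11 - 24 + 13) + k) = sqrt(0 + k) = sqrt(k))
(Q + 1086181)/(-1190131 + w(687)) = (-3425230 + 1086181)/(-1190131 + sqrt(687)) = -2339049/(-1190131 + sqrt(687))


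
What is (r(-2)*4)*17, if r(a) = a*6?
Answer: -816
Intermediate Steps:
r(a) = 6*a
(r(-2)*4)*17 = ((6*(-2))*4)*17 = -12*4*17 = -48*17 = -816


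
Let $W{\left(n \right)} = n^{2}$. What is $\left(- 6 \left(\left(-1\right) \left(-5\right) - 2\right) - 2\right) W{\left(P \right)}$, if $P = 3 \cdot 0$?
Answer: $0$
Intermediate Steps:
$P = 0$
$\left(- 6 \left(\left(-1\right) \left(-5\right) - 2\right) - 2\right) W{\left(P \right)} = \left(- 6 \left(\left(-1\right) \left(-5\right) - 2\right) - 2\right) 0^{2} = \left(- 6 \left(5 - 2\right) - 2\right) 0 = \left(\left(-6\right) 3 - 2\right) 0 = \left(-18 - 2\right) 0 = \left(-20\right) 0 = 0$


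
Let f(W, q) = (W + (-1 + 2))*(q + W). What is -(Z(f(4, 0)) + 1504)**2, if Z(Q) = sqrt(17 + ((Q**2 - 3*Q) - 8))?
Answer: -(1504 + sqrt(349))**2 ≈ -2.3186e+6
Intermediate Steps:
f(W, q) = (1 + W)*(W + q) (f(W, q) = (W + 1)*(W + q) = (1 + W)*(W + q))
Z(Q) = sqrt(9 + Q**2 - 3*Q) (Z(Q) = sqrt(17 + (-8 + Q**2 - 3*Q)) = sqrt(9 + Q**2 - 3*Q))
-(Z(f(4, 0)) + 1504)**2 = -(sqrt(9 + (4 + 0 + 4**2 + 4*0)**2 - 3*(4 + 0 + 4**2 + 4*0)) + 1504)**2 = -(sqrt(9 + (4 + 0 + 16 + 0)**2 - 3*(4 + 0 + 16 + 0)) + 1504)**2 = -(sqrt(9 + 20**2 - 3*20) + 1504)**2 = -(sqrt(9 + 400 - 60) + 1504)**2 = -(sqrt(349) + 1504)**2 = -(1504 + sqrt(349))**2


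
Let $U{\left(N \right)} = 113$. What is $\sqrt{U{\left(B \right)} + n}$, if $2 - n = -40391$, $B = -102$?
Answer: $\sqrt{40506} \approx 201.26$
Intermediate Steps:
$n = 40393$ ($n = 2 - -40391 = 2 + 40391 = 40393$)
$\sqrt{U{\left(B \right)} + n} = \sqrt{113 + 40393} = \sqrt{40506}$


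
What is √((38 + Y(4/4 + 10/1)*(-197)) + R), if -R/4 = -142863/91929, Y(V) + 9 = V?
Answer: 6*I*√9123462962/30643 ≈ 18.703*I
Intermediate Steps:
Y(V) = -9 + V
R = 190484/30643 (R = -(-571452)/91929 = -4*(-47621/30643) = 190484/30643 ≈ 6.2162)
√((38 + Y(4/4 + 10/1)*(-197)) + R) = √((38 + (-9 + (4/4 + 10/1))*(-197)) + 190484/30643) = √((38 + (-9 + (4*(¼) + 10*1))*(-197)) + 190484/30643) = √((38 + (-9 + (1 + 10))*(-197)) + 190484/30643) = √((38 + (-9 + 11)*(-197)) + 190484/30643) = √((38 + 2*(-197)) + 190484/30643) = √((38 - 394) + 190484/30643) = √(-356 + 190484/30643) = √(-10718424/30643) = 6*I*√9123462962/30643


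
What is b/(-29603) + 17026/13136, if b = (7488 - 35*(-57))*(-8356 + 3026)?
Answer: 332227563859/194432504 ≈ 1708.7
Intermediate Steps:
b = -50544390 (b = (7488 + 1995)*(-5330) = 9483*(-5330) = -50544390)
b/(-29603) + 17026/13136 = -50544390/(-29603) + 17026/13136 = -50544390*(-1/29603) + 17026*(1/13136) = 50544390/29603 + 8513/6568 = 332227563859/194432504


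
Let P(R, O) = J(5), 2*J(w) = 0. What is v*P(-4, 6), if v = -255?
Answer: 0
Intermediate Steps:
J(w) = 0 (J(w) = (½)*0 = 0)
P(R, O) = 0
v*P(-4, 6) = -255*0 = 0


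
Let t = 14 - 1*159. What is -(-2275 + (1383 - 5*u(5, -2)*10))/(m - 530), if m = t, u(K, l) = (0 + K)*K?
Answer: -238/75 ≈ -3.1733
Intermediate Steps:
u(K, l) = K² (u(K, l) = K*K = K²)
t = -145 (t = 14 - 159 = -145)
m = -145
-(-2275 + (1383 - 5*u(5, -2)*10))/(m - 530) = -(-2275 + (1383 - 5*5²*10))/(-145 - 530) = -(-2275 + (1383 - 5*25*10))/(-675) = -(-2275 + (1383 - 125*10))*(-1)/675 = -(-2275 + (1383 - 1*1250))*(-1)/675 = -(-2275 + (1383 - 1250))*(-1)/675 = -(-2275 + 133)*(-1)/675 = -(-2142)*(-1)/675 = -1*238/75 = -238/75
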